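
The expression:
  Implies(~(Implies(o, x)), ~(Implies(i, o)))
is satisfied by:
  {x: True, o: False}
  {o: False, x: False}
  {o: True, x: True}


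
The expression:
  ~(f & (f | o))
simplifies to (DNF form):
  ~f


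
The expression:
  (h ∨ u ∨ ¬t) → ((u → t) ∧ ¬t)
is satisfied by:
  {u: False, h: False, t: False}
  {t: True, u: False, h: False}
  {h: True, u: False, t: False}


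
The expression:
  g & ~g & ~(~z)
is never true.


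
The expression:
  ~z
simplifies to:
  ~z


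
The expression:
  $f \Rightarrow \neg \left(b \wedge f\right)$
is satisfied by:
  {b: False, f: False}
  {f: True, b: False}
  {b: True, f: False}


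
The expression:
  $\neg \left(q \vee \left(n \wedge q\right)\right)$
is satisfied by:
  {q: False}


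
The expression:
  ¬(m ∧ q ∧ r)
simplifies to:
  ¬m ∨ ¬q ∨ ¬r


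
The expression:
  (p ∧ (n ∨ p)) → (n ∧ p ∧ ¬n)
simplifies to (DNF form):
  ¬p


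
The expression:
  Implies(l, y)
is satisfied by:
  {y: True, l: False}
  {l: False, y: False}
  {l: True, y: True}


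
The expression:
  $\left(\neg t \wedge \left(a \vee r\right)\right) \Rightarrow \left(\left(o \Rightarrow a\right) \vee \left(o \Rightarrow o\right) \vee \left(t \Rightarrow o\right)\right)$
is always true.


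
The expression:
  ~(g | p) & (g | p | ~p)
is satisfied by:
  {g: False, p: False}


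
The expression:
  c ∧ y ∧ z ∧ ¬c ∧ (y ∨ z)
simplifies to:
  False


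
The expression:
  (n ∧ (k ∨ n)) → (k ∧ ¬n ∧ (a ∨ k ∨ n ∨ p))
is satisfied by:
  {n: False}


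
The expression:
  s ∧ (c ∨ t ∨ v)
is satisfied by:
  {c: True, t: True, v: True, s: True}
  {c: True, t: True, s: True, v: False}
  {c: True, v: True, s: True, t: False}
  {c: True, s: True, v: False, t: False}
  {t: True, s: True, v: True, c: False}
  {t: True, s: True, v: False, c: False}
  {s: True, v: True, t: False, c: False}


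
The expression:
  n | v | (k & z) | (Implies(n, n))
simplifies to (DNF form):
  True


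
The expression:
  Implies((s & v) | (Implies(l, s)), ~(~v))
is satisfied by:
  {l: True, v: True, s: False}
  {v: True, s: False, l: False}
  {l: True, v: True, s: True}
  {v: True, s: True, l: False}
  {l: True, s: False, v: False}


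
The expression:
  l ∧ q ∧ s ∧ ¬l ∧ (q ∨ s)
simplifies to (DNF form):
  False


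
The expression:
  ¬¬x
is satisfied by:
  {x: True}


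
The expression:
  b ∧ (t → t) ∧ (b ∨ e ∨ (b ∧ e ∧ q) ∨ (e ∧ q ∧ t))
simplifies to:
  b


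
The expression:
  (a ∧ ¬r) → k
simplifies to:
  k ∨ r ∨ ¬a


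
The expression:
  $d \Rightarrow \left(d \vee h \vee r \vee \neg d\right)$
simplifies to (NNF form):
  $\text{True}$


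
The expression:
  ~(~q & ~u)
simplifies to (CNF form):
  q | u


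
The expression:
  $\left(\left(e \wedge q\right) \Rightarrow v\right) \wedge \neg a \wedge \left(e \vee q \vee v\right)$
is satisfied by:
  {v: True, e: False, a: False, q: False}
  {q: True, v: True, e: False, a: False}
  {v: True, e: True, q: False, a: False}
  {q: True, v: True, e: True, a: False}
  {q: True, e: False, v: False, a: False}
  {e: True, q: False, v: False, a: False}


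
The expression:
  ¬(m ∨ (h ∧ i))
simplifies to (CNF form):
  ¬m ∧ (¬h ∨ ¬i)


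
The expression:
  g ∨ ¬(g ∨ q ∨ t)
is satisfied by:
  {g: True, t: False, q: False}
  {q: True, g: True, t: False}
  {g: True, t: True, q: False}
  {q: True, g: True, t: True}
  {q: False, t: False, g: False}


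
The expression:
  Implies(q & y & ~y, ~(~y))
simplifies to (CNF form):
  True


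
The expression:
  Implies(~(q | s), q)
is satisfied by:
  {q: True, s: True}
  {q: True, s: False}
  {s: True, q: False}


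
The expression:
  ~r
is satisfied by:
  {r: False}


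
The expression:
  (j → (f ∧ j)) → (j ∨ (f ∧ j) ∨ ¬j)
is always true.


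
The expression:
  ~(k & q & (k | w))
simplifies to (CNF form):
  ~k | ~q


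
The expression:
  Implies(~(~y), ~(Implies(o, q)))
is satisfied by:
  {o: True, q: False, y: False}
  {q: False, y: False, o: False}
  {o: True, q: True, y: False}
  {q: True, o: False, y: False}
  {y: True, o: True, q: False}


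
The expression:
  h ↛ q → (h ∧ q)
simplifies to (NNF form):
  q ∨ ¬h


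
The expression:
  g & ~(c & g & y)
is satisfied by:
  {g: True, c: False, y: False}
  {y: True, g: True, c: False}
  {c: True, g: True, y: False}


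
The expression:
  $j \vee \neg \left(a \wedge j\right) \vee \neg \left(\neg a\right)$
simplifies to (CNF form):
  $\text{True}$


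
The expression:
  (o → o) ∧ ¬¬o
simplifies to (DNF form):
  o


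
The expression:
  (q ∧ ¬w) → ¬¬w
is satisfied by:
  {w: True, q: False}
  {q: False, w: False}
  {q: True, w: True}


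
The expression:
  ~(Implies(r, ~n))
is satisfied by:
  {r: True, n: True}


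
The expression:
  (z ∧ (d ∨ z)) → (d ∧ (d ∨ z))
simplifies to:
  d ∨ ¬z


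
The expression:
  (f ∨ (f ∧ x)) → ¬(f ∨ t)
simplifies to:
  ¬f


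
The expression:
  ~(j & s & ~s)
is always true.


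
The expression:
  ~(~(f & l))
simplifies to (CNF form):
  f & l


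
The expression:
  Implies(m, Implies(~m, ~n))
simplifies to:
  True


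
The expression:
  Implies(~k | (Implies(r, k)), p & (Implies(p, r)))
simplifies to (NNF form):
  p & r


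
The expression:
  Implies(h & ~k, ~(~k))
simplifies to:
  k | ~h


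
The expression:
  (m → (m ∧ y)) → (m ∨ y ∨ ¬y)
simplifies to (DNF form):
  True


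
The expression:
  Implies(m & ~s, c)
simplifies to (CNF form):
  c | s | ~m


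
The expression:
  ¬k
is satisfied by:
  {k: False}


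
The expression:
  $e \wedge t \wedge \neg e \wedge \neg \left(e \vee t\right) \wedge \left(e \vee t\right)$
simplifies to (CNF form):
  $\text{False}$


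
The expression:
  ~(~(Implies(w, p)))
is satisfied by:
  {p: True, w: False}
  {w: False, p: False}
  {w: True, p: True}


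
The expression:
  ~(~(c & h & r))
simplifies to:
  c & h & r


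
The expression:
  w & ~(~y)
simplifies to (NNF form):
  w & y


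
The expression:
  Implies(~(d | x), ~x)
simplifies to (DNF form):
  True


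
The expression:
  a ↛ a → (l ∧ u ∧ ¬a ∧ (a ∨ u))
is always true.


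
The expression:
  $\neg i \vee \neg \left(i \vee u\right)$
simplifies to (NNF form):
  $\neg i$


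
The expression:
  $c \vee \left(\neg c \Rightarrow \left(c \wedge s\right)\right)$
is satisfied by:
  {c: True}


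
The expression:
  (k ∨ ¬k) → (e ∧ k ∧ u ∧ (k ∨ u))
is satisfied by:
  {e: True, u: True, k: True}


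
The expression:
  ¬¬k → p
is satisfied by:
  {p: True, k: False}
  {k: False, p: False}
  {k: True, p: True}


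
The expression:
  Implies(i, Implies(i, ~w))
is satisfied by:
  {w: False, i: False}
  {i: True, w: False}
  {w: True, i: False}


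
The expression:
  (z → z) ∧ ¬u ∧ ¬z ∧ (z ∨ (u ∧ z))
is never true.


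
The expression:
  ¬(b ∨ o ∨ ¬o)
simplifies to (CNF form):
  False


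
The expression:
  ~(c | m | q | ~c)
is never true.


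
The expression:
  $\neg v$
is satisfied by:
  {v: False}


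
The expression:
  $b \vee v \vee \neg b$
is always true.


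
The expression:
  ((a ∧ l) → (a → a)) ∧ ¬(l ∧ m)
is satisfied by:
  {l: False, m: False}
  {m: True, l: False}
  {l: True, m: False}


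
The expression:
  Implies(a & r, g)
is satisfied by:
  {g: True, a: False, r: False}
  {g: False, a: False, r: False}
  {r: True, g: True, a: False}
  {r: True, g: False, a: False}
  {a: True, g: True, r: False}
  {a: True, g: False, r: False}
  {a: True, r: True, g: True}


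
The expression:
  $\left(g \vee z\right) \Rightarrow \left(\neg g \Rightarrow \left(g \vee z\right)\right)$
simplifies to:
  $\text{True}$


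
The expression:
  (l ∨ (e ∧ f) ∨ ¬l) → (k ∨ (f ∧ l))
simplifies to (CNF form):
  (f ∨ k) ∧ (k ∨ l)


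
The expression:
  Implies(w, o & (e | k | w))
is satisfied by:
  {o: True, w: False}
  {w: False, o: False}
  {w: True, o: True}


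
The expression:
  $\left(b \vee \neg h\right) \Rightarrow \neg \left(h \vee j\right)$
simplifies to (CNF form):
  $\left(h \vee \neg h\right) \wedge \left(h \vee \neg j\right) \wedge \left(\neg b \vee \neg h\right) \wedge \left(\neg b \vee \neg j\right)$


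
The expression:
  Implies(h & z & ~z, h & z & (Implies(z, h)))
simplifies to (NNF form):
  True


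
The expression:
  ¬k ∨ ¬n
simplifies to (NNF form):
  ¬k ∨ ¬n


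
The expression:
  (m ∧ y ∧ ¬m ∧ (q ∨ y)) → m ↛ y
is always true.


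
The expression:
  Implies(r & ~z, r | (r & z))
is always true.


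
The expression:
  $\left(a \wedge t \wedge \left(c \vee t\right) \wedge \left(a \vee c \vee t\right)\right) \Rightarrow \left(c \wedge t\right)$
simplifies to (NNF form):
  $c \vee \neg a \vee \neg t$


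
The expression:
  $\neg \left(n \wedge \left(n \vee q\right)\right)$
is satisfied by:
  {n: False}


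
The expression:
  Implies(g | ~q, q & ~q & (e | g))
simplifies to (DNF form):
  q & ~g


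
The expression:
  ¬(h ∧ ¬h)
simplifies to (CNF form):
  True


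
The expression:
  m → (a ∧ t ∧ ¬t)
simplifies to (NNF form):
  ¬m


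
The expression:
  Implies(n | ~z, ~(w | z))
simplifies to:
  (z & ~n) | (~w & ~z)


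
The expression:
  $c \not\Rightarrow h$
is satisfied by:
  {c: True, h: False}


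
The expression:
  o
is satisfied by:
  {o: True}


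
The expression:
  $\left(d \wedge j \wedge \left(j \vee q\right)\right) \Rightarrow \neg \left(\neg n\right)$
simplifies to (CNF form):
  $n \vee \neg d \vee \neg j$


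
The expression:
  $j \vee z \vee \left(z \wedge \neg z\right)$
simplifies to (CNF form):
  $j \vee z$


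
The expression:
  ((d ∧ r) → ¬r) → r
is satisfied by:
  {r: True}


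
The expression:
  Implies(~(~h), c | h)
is always true.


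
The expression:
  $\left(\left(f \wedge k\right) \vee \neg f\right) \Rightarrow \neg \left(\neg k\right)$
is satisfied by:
  {k: True, f: True}
  {k: True, f: False}
  {f: True, k: False}


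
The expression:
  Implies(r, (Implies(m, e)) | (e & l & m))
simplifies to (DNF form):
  e | ~m | ~r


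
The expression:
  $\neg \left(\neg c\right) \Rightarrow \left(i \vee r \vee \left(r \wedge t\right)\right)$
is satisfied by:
  {i: True, r: True, c: False}
  {i: True, c: False, r: False}
  {r: True, c: False, i: False}
  {r: False, c: False, i: False}
  {i: True, r: True, c: True}
  {i: True, c: True, r: False}
  {r: True, c: True, i: False}


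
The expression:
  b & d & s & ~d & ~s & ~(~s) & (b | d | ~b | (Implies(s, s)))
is never true.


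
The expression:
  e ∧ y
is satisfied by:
  {e: True, y: True}


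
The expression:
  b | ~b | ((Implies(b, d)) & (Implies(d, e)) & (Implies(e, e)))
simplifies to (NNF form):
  True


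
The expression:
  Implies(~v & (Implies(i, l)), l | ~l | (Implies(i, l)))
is always true.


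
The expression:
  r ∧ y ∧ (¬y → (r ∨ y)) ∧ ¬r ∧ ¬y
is never true.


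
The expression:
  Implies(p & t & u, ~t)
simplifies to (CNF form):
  ~p | ~t | ~u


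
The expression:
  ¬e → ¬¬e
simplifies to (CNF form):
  e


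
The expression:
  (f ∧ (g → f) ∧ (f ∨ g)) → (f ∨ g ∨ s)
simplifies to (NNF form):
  True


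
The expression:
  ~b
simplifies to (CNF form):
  ~b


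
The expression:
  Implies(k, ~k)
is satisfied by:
  {k: False}


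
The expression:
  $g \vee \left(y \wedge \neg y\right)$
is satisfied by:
  {g: True}


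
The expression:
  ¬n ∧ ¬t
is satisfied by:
  {n: False, t: False}


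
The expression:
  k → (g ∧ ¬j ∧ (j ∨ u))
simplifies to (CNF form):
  (g ∨ ¬k) ∧ (u ∨ ¬k) ∧ (¬j ∨ ¬k)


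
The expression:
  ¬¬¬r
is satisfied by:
  {r: False}


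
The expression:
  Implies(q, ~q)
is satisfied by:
  {q: False}


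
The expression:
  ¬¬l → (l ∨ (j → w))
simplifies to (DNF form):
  True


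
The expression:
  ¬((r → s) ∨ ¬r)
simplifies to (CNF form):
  r ∧ ¬s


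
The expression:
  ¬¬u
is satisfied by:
  {u: True}


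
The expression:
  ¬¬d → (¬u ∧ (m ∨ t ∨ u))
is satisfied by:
  {t: True, m: True, u: False, d: False}
  {t: True, u: False, m: False, d: False}
  {m: True, t: False, u: False, d: False}
  {t: False, u: False, m: False, d: False}
  {t: True, u: True, m: True, d: False}
  {t: True, u: True, m: False, d: False}
  {u: True, m: True, t: False, d: False}
  {u: True, t: False, m: False, d: False}
  {d: True, m: True, t: True, u: False}
  {d: True, t: True, u: False, m: False}
  {d: True, m: True, t: False, u: False}


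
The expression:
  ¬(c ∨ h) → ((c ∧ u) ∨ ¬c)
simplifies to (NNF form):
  True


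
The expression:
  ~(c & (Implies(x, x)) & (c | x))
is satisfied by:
  {c: False}


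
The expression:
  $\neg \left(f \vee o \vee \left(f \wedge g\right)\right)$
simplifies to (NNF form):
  $\neg f \wedge \neg o$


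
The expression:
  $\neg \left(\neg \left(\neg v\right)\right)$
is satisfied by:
  {v: False}


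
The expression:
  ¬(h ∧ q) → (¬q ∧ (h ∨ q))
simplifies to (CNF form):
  h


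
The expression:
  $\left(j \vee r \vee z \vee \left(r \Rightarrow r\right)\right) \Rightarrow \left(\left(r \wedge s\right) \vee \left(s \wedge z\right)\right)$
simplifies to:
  $s \wedge \left(r \vee z\right)$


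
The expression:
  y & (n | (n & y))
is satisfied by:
  {y: True, n: True}


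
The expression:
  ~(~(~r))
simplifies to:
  ~r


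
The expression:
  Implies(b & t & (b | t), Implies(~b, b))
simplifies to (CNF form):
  True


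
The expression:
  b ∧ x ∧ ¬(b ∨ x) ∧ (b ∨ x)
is never true.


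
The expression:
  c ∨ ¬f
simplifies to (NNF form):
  c ∨ ¬f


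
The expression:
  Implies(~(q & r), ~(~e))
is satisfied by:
  {r: True, e: True, q: True}
  {r: True, e: True, q: False}
  {e: True, q: True, r: False}
  {e: True, q: False, r: False}
  {r: True, q: True, e: False}


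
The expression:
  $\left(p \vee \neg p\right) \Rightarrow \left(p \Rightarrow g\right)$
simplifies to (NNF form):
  $g \vee \neg p$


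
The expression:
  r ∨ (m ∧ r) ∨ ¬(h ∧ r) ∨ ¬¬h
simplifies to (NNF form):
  True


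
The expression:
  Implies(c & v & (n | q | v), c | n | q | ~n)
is always true.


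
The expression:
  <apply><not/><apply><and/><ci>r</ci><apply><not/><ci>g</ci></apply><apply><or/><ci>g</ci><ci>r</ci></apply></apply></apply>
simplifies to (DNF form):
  <apply><or/><ci>g</ci><apply><not/><ci>r</ci></apply></apply>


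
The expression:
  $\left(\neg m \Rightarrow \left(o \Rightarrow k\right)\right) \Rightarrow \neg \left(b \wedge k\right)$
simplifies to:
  $\neg b \vee \neg k$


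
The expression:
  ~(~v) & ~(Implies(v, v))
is never true.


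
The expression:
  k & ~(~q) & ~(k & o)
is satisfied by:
  {q: True, k: True, o: False}


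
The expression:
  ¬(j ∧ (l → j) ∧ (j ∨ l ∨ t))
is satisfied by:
  {j: False}


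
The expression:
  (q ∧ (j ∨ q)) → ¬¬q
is always true.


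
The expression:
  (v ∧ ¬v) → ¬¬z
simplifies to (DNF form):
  True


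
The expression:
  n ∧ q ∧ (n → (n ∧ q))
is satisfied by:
  {q: True, n: True}


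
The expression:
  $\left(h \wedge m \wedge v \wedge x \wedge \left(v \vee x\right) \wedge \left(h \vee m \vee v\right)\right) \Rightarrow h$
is always true.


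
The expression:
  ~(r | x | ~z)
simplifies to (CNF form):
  z & ~r & ~x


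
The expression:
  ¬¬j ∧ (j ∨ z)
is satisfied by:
  {j: True}


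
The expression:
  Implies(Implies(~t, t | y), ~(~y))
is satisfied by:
  {y: True, t: False}
  {t: False, y: False}
  {t: True, y: True}


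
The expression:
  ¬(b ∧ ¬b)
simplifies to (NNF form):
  True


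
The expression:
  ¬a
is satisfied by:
  {a: False}


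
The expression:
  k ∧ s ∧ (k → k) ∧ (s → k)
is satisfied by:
  {s: True, k: True}


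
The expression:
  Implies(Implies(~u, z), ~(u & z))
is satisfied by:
  {u: False, z: False}
  {z: True, u: False}
  {u: True, z: False}


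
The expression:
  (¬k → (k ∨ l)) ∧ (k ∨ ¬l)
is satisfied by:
  {k: True}


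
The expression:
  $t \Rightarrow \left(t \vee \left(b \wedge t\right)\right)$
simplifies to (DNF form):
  $\text{True}$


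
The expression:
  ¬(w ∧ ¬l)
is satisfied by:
  {l: True, w: False}
  {w: False, l: False}
  {w: True, l: True}


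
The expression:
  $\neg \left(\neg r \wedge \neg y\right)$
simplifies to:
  $r \vee y$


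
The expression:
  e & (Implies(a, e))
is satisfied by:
  {e: True}


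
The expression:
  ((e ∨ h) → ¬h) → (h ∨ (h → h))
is always true.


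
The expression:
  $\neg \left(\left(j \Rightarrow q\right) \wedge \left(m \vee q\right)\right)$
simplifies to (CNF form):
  $\neg q \wedge \left(j \vee \neg m\right)$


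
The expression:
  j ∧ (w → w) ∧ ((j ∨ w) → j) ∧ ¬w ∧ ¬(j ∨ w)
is never true.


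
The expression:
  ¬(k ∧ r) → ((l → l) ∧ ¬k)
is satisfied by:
  {r: True, k: False}
  {k: False, r: False}
  {k: True, r: True}


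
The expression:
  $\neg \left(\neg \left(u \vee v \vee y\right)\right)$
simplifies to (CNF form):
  $u \vee v \vee y$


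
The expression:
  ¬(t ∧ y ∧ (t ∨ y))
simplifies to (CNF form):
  ¬t ∨ ¬y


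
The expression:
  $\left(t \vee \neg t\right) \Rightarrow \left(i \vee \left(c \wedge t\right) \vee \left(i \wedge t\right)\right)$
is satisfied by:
  {i: True, c: True, t: True}
  {i: True, c: True, t: False}
  {i: True, t: True, c: False}
  {i: True, t: False, c: False}
  {c: True, t: True, i: False}


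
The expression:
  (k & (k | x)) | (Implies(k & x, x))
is always true.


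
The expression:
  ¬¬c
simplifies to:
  c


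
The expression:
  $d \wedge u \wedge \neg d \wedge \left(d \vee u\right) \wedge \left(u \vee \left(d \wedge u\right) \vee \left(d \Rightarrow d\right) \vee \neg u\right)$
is never true.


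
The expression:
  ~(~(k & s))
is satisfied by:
  {s: True, k: True}


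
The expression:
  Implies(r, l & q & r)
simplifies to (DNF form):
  ~r | (l & q)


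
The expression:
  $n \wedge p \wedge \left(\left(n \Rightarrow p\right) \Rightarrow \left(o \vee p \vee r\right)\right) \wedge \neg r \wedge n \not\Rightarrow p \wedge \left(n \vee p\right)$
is never true.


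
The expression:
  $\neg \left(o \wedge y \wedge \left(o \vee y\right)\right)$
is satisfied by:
  {o: False, y: False}
  {y: True, o: False}
  {o: True, y: False}


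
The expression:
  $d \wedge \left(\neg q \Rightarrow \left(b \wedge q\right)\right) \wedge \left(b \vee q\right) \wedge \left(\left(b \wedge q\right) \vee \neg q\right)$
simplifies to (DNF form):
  $b \wedge d \wedge q$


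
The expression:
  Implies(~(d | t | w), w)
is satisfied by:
  {d: True, t: True, w: True}
  {d: True, t: True, w: False}
  {d: True, w: True, t: False}
  {d: True, w: False, t: False}
  {t: True, w: True, d: False}
  {t: True, w: False, d: False}
  {w: True, t: False, d: False}


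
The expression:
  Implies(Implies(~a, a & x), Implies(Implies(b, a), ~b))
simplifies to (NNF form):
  ~a | ~b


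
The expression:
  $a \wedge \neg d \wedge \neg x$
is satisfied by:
  {a: True, x: False, d: False}


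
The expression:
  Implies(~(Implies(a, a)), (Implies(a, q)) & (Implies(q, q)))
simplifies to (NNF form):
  True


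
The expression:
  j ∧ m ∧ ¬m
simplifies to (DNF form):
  False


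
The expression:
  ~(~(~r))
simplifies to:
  ~r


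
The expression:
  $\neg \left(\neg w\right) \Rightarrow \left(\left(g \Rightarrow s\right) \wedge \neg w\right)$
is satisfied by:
  {w: False}


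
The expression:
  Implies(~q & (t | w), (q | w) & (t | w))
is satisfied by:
  {q: True, w: True, t: False}
  {q: True, w: False, t: False}
  {w: True, q: False, t: False}
  {q: False, w: False, t: False}
  {q: True, t: True, w: True}
  {q: True, t: True, w: False}
  {t: True, w: True, q: False}


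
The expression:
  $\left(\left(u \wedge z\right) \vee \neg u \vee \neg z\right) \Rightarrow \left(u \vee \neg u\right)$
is always true.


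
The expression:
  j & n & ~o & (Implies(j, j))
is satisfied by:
  {j: True, n: True, o: False}


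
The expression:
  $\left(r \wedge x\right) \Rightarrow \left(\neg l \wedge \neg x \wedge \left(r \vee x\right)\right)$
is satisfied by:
  {x: False, r: False}
  {r: True, x: False}
  {x: True, r: False}


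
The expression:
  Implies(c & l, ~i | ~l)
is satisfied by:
  {l: False, c: False, i: False}
  {i: True, l: False, c: False}
  {c: True, l: False, i: False}
  {i: True, c: True, l: False}
  {l: True, i: False, c: False}
  {i: True, l: True, c: False}
  {c: True, l: True, i: False}


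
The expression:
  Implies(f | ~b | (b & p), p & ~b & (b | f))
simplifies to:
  (b | f) & (p | ~f) & (~b | ~p)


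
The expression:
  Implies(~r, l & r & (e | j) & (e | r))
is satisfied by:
  {r: True}


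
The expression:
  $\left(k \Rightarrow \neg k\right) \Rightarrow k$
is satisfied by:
  {k: True}


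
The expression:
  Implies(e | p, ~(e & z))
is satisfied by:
  {e: False, z: False}
  {z: True, e: False}
  {e: True, z: False}


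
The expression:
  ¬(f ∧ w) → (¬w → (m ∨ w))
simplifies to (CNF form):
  m ∨ w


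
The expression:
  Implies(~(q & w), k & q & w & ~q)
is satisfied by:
  {w: True, q: True}


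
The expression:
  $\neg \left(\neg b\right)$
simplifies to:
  $b$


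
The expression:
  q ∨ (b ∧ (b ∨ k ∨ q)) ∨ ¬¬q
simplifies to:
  b ∨ q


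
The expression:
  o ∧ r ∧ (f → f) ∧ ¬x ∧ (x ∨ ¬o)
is never true.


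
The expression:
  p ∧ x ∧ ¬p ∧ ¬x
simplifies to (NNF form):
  False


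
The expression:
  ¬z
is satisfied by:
  {z: False}


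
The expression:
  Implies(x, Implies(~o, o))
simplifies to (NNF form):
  o | ~x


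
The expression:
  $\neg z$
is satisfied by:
  {z: False}


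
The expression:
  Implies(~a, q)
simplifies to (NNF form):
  a | q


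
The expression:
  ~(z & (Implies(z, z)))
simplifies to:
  ~z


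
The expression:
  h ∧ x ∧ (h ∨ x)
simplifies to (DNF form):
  h ∧ x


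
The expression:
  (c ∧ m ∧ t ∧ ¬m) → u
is always true.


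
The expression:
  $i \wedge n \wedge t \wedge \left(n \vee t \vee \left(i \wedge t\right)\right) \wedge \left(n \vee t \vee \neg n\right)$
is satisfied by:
  {t: True, i: True, n: True}


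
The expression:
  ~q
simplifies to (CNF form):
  ~q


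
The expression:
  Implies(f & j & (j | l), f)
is always true.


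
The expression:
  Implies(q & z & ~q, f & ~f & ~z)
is always true.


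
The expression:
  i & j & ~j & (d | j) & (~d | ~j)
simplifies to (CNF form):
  False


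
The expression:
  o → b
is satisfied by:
  {b: True, o: False}
  {o: False, b: False}
  {o: True, b: True}


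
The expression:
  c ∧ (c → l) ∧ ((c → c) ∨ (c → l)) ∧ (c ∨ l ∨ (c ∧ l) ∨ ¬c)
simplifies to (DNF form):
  c ∧ l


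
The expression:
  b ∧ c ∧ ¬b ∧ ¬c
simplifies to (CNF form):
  False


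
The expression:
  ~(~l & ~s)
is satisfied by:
  {l: True, s: True}
  {l: True, s: False}
  {s: True, l: False}


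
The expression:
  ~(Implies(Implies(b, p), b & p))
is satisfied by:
  {b: False}


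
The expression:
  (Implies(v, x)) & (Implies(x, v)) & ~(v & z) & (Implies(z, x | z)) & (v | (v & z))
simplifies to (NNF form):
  v & x & ~z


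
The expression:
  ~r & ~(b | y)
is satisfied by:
  {y: False, r: False, b: False}


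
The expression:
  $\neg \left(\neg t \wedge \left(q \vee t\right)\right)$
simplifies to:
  $t \vee \neg q$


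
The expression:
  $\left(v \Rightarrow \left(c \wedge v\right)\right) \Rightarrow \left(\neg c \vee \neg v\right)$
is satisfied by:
  {v: False, c: False}
  {c: True, v: False}
  {v: True, c: False}


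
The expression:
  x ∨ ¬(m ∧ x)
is always true.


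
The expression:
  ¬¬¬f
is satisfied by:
  {f: False}


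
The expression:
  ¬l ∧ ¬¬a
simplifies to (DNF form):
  a ∧ ¬l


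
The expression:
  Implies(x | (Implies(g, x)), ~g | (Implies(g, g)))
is always true.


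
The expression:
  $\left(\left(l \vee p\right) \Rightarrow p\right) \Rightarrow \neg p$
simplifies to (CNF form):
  $\neg p$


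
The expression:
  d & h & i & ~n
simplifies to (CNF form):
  d & h & i & ~n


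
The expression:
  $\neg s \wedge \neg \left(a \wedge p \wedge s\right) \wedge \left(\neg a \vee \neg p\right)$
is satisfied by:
  {p: False, s: False, a: False}
  {a: True, p: False, s: False}
  {p: True, a: False, s: False}


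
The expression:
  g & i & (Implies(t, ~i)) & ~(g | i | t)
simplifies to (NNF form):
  False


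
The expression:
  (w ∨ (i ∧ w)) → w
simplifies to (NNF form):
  True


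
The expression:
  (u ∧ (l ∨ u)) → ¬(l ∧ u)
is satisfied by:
  {l: False, u: False}
  {u: True, l: False}
  {l: True, u: False}


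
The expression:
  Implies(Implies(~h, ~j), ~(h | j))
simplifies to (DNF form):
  ~h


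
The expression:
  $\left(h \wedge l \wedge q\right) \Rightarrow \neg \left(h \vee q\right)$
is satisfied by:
  {l: False, q: False, h: False}
  {h: True, l: False, q: False}
  {q: True, l: False, h: False}
  {h: True, q: True, l: False}
  {l: True, h: False, q: False}
  {h: True, l: True, q: False}
  {q: True, l: True, h: False}


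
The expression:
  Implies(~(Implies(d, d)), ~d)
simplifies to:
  True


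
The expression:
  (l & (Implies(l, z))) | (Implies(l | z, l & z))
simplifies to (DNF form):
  (l & z) | (~l & ~z)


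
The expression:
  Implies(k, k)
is always true.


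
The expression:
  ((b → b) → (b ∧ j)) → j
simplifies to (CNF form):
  True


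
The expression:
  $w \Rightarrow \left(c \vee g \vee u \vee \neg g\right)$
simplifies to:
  $\text{True}$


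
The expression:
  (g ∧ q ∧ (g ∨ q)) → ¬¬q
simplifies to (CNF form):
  True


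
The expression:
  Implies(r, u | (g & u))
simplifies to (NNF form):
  u | ~r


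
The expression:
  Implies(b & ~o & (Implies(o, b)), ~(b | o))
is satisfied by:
  {o: True, b: False}
  {b: False, o: False}
  {b: True, o: True}


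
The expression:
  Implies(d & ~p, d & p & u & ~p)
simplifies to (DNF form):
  p | ~d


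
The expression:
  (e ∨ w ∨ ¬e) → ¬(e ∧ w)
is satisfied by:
  {w: False, e: False}
  {e: True, w: False}
  {w: True, e: False}


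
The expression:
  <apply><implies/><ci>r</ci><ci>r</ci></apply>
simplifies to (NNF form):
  <true/>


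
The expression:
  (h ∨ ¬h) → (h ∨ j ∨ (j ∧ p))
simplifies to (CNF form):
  h ∨ j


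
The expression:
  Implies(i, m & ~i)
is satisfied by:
  {i: False}


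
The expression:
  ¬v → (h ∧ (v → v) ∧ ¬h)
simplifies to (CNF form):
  v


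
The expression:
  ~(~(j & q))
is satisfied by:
  {j: True, q: True}


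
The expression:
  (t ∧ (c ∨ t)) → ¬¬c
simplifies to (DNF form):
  c ∨ ¬t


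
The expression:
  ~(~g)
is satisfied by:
  {g: True}


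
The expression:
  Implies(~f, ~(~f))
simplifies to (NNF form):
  f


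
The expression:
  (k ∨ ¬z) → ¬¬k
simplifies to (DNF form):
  k ∨ z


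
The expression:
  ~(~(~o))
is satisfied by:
  {o: False}


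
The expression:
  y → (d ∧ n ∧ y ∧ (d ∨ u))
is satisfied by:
  {d: True, n: True, y: False}
  {d: True, n: False, y: False}
  {n: True, d: False, y: False}
  {d: False, n: False, y: False}
  {d: True, y: True, n: True}


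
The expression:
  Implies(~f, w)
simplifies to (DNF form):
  f | w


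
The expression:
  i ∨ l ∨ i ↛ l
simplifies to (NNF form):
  i ∨ l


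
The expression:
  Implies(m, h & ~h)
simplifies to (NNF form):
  ~m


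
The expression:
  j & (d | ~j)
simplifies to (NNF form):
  d & j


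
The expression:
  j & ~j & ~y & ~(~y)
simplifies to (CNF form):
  False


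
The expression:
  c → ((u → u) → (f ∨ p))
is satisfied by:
  {p: True, f: True, c: False}
  {p: True, f: False, c: False}
  {f: True, p: False, c: False}
  {p: False, f: False, c: False}
  {p: True, c: True, f: True}
  {p: True, c: True, f: False}
  {c: True, f: True, p: False}


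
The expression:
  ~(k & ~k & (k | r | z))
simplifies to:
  True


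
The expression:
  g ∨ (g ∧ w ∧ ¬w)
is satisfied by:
  {g: True}


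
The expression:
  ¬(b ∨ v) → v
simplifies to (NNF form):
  b ∨ v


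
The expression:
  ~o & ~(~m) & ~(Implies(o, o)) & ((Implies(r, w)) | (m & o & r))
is never true.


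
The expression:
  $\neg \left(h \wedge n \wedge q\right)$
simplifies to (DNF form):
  $\neg h \vee \neg n \vee \neg q$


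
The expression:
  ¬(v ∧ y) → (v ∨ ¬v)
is always true.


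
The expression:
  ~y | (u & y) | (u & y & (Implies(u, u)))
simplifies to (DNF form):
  u | ~y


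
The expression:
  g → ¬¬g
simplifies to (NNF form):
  True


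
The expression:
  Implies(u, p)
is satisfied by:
  {p: True, u: False}
  {u: False, p: False}
  {u: True, p: True}


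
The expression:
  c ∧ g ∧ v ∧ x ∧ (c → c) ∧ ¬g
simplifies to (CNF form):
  False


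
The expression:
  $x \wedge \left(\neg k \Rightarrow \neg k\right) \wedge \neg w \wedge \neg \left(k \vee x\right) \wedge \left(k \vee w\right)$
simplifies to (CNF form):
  $\text{False}$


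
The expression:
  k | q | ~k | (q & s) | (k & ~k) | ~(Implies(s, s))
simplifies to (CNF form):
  True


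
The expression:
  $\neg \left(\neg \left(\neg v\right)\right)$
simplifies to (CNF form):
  $\neg v$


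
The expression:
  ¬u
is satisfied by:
  {u: False}


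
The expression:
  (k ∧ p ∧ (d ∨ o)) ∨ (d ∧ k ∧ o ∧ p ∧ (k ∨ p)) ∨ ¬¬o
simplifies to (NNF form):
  o ∨ (d ∧ k ∧ p)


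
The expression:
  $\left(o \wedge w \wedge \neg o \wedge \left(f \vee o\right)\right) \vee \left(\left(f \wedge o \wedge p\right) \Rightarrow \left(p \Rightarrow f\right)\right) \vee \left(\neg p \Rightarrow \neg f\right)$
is always true.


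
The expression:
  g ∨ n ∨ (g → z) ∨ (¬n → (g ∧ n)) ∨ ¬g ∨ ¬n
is always true.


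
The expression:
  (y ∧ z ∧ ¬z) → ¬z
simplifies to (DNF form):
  True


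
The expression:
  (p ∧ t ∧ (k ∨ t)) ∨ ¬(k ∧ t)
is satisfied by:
  {p: True, k: False, t: False}
  {k: False, t: False, p: False}
  {p: True, t: True, k: False}
  {t: True, k: False, p: False}
  {p: True, k: True, t: False}
  {k: True, p: False, t: False}
  {p: True, t: True, k: True}


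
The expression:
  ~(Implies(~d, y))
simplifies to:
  ~d & ~y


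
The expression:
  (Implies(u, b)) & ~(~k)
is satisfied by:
  {b: True, k: True, u: False}
  {k: True, u: False, b: False}
  {b: True, u: True, k: True}


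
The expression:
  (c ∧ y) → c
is always true.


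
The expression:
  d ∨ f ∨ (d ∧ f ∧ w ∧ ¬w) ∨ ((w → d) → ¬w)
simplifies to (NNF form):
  True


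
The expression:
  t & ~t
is never true.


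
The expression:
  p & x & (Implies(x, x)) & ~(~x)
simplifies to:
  p & x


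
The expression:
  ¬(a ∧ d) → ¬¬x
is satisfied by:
  {a: True, x: True, d: True}
  {a: True, x: True, d: False}
  {x: True, d: True, a: False}
  {x: True, d: False, a: False}
  {a: True, d: True, x: False}


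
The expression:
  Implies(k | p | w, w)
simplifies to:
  w | (~k & ~p)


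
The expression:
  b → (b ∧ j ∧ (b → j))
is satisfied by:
  {j: True, b: False}
  {b: False, j: False}
  {b: True, j: True}


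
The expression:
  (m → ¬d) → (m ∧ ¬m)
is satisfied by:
  {m: True, d: True}


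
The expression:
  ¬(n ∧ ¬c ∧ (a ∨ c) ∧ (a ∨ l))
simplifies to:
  c ∨ ¬a ∨ ¬n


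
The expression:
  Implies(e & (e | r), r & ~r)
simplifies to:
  ~e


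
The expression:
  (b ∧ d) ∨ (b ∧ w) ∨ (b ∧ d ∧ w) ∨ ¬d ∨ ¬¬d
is always true.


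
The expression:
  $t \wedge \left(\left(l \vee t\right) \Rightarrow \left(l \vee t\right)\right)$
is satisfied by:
  {t: True}


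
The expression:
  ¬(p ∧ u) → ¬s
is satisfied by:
  {u: True, p: True, s: False}
  {u: True, p: False, s: False}
  {p: True, u: False, s: False}
  {u: False, p: False, s: False}
  {u: True, s: True, p: True}


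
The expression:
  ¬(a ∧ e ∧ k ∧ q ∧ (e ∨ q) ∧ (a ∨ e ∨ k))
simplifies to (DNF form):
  ¬a ∨ ¬e ∨ ¬k ∨ ¬q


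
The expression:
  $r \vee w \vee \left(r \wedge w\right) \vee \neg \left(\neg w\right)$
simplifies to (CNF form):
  $r \vee w$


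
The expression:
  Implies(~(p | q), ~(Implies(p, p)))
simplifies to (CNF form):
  p | q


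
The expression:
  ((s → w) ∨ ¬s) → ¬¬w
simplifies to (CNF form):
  s ∨ w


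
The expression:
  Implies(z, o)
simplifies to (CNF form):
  o | ~z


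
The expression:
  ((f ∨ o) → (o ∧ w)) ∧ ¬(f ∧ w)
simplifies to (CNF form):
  ¬f ∧ (w ∨ ¬o)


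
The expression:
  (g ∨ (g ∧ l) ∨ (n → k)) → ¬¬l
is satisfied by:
  {n: True, l: True, g: False, k: False}
  {l: True, g: False, k: False, n: False}
  {n: True, l: True, k: True, g: False}
  {l: True, k: True, g: False, n: False}
  {l: True, n: True, g: True, k: False}
  {l: True, g: True, k: False, n: False}
  {n: True, l: True, k: True, g: True}
  {l: True, k: True, g: True, n: False}
  {n: True, g: False, k: False, l: False}


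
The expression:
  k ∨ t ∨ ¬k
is always true.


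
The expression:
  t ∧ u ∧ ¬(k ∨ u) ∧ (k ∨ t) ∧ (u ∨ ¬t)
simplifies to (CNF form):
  False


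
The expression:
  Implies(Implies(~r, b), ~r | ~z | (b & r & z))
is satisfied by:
  {b: True, z: False, r: False}
  {z: False, r: False, b: False}
  {r: True, b: True, z: False}
  {r: True, z: False, b: False}
  {b: True, z: True, r: False}
  {z: True, b: False, r: False}
  {r: True, z: True, b: True}


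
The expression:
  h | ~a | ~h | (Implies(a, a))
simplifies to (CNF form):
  True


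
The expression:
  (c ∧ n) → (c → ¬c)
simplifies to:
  ¬c ∨ ¬n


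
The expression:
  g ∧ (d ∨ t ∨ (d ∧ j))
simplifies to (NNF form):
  g ∧ (d ∨ t)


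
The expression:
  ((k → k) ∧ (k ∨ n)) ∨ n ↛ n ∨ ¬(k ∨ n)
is always true.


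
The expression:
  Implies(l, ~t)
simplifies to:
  ~l | ~t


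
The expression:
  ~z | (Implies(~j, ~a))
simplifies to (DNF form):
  j | ~a | ~z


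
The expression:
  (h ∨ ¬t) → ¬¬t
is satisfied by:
  {t: True}


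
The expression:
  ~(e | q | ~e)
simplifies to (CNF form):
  False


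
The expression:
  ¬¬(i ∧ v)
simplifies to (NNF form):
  i ∧ v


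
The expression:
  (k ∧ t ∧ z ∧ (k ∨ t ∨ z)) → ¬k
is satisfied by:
  {k: False, t: False, z: False}
  {z: True, k: False, t: False}
  {t: True, k: False, z: False}
  {z: True, t: True, k: False}
  {k: True, z: False, t: False}
  {z: True, k: True, t: False}
  {t: True, k: True, z: False}


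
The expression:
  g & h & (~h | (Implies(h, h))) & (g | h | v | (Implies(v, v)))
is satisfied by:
  {h: True, g: True}


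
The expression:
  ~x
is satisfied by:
  {x: False}


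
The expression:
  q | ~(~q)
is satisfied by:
  {q: True}


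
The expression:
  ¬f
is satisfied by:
  {f: False}


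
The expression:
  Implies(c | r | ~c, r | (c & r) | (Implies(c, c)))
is always true.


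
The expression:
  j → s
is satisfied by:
  {s: True, j: False}
  {j: False, s: False}
  {j: True, s: True}


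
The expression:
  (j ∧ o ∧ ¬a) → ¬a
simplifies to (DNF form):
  True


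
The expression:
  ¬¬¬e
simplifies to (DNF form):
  ¬e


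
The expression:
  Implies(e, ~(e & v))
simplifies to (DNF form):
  ~e | ~v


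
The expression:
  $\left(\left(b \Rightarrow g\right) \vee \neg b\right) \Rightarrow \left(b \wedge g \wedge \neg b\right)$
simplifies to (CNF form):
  $b \wedge \neg g$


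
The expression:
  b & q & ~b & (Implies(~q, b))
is never true.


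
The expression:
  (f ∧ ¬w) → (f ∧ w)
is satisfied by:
  {w: True, f: False}
  {f: False, w: False}
  {f: True, w: True}


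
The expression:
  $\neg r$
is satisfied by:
  {r: False}


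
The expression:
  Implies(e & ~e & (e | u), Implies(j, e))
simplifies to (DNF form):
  True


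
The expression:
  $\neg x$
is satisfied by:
  {x: False}


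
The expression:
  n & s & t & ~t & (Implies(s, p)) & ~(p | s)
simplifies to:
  False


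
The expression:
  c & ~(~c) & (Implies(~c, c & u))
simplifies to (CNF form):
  c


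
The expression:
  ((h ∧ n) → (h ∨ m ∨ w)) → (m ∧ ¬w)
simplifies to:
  m ∧ ¬w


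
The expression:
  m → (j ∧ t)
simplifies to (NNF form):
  (j ∧ t) ∨ ¬m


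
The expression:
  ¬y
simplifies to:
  ¬y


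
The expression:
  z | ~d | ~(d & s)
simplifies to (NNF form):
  z | ~d | ~s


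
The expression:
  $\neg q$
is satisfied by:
  {q: False}


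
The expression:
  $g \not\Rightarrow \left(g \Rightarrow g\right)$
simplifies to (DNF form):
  $\text{False}$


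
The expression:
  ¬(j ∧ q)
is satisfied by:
  {q: False, j: False}
  {j: True, q: False}
  {q: True, j: False}


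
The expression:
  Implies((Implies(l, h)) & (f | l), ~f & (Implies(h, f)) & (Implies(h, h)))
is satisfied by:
  {h: False, l: False, f: False}
  {l: True, h: False, f: False}
  {f: True, l: True, h: False}
  {h: True, f: False, l: False}


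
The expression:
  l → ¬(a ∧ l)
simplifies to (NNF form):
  ¬a ∨ ¬l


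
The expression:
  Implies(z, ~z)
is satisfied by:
  {z: False}


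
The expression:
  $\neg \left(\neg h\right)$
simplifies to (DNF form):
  $h$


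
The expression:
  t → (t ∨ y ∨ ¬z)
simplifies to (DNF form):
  True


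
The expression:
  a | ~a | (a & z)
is always true.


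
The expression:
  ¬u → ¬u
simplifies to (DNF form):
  True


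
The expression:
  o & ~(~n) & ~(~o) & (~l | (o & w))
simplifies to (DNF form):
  (n & o & w) | (n & o & ~l)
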